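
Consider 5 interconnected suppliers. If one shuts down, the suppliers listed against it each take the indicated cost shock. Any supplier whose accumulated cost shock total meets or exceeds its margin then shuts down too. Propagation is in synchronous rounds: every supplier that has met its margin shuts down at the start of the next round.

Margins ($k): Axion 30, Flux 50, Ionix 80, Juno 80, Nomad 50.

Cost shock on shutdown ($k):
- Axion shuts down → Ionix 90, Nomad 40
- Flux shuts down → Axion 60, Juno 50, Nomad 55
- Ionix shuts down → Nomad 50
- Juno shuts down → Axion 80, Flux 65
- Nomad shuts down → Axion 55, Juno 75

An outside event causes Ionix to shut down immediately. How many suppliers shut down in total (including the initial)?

Round 1 — Ionix shuts down (initial).
  Nomad: +50 → 50 ≥ 50
Round 2 — Nomad shuts down.
  Axion: +55 → 55 ≥ 30
  Juno: +75 → 75 < 80
Round 3 — Axion shuts down.
No further shutdowns.

3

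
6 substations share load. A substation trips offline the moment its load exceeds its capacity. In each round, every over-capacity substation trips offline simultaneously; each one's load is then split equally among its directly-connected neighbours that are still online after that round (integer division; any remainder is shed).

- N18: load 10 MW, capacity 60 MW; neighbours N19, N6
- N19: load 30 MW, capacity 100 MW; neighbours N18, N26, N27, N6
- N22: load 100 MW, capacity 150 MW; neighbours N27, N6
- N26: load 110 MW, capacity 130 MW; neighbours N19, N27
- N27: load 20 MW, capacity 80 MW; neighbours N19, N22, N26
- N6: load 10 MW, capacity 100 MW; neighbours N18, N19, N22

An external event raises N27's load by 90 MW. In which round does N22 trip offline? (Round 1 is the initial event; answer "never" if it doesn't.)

5

Round 1 — N27 at 110 > 80. N27 trips offline.
  N27 sheds 110 MW to N19, N22, N26: 36 each (2 lost).
    N19: 30+36 = 66 ≤ 100
    N22: 100+36 = 136 ≤ 150
    N26: 110+36 = 146 > 130
Round 2 — N26 trips offline.
  N26 sheds 146 MW to N19: 146 each.
    N19: 66+146 = 212 > 100
Round 3 — N19 trips offline.
  N19 sheds 212 MW to N18, N6: 106 each.
    N18: 10+106 = 116 > 60
    N6: 10+106 = 116 > 100
Round 4 — N18, N6 trip offline.
  N18 sheds 116 MW: no online neighbours, lost.
  N6 sheds 116 MW to N22: 116 each.
    N22: 136+116 = 252 > 150
Round 5 — N22 trips offline.
  N22 sheds 252 MW: no online neighbours, lost.
No further trips.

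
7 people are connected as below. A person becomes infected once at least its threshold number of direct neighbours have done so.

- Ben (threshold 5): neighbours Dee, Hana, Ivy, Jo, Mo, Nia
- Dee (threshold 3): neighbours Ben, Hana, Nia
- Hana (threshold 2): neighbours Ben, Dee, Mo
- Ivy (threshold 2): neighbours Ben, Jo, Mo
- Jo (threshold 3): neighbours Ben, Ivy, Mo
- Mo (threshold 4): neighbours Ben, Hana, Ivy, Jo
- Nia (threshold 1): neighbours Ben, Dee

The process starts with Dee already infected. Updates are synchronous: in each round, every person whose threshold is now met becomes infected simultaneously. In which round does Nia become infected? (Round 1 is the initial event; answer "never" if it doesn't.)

2

Round 1 — Dee becomes infected (initial).
Round 2 — checking thresholds:
  Ben: 1 of 6 neighbours < 5, not yet.
  Hana: 1 of 3 neighbours < 2, not yet.
  Nia: 1 of 2 neighbours ≥ 1, becomes infected.
Round 3 — no new infections; cascade stops.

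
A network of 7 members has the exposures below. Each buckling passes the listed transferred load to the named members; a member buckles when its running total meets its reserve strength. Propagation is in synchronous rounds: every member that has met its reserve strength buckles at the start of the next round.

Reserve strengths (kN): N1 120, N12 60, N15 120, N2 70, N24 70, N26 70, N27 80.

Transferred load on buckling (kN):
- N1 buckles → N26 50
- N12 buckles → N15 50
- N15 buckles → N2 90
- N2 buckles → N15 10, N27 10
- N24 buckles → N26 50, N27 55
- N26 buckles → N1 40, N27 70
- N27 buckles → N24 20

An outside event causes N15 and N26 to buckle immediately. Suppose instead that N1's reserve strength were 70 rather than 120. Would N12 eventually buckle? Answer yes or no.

no

With N1's reserve strength at 70:
Round 1 — N15, N26 buckle (initial).
  N1: +40 → 40 < 70
  N2: +90 → 90 ≥ 70
  N27: +70 → 70 < 80
Round 2 — N2 buckles.
  N27: +10 → 80 ≥ 80
Round 3 — N27 buckles.
  N24: +20 → 20 < 70
No further bucklings.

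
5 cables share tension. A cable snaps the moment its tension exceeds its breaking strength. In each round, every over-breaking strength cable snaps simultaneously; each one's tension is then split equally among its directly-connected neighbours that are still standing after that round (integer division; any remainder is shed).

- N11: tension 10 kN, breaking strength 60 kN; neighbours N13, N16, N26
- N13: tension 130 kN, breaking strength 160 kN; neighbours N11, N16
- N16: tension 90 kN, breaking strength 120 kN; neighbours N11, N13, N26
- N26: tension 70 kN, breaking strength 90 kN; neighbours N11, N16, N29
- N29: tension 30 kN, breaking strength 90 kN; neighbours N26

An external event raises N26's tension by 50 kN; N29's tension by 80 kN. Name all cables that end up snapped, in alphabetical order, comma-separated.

Round 1 — N26 at 120 > 90; N29 at 110 > 90. N26, N29 snap.
  N26 sheds 120 kN to N11, N16: 60 each.
    N11: 10+60 = 70 > 60
    N16: 90+60 = 150 > 120
  N29 sheds 110 kN: no online neighbours, lost.
Round 2 — N11, N16 snap.
  N11 sheds 70 kN to N13: 70 each.
    N13: 130+70 = 200 > 160
  N16 sheds 150 kN to N13: 150 each.
    N13: 200+150 = 350 > 160
Round 3 — N13 snaps.
  N13 sheds 350 kN: no online neighbours, lost.
No further breaks.

N11, N13, N16, N26, N29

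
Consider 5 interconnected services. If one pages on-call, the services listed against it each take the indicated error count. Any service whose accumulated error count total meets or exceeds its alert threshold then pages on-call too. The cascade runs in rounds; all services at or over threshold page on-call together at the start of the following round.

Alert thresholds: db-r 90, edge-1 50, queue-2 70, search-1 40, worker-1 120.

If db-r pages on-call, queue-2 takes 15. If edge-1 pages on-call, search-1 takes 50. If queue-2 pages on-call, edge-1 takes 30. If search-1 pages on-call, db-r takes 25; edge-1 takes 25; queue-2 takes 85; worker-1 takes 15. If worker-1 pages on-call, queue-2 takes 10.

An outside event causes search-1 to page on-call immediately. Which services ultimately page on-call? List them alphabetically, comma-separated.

edge-1, queue-2, search-1

Round 1 — search-1 pages on-call (initial).
  db-r: +25 → 25 < 90
  edge-1: +25 → 25 < 50
  queue-2: +85 → 85 ≥ 70
  worker-1: +15 → 15 < 120
Round 2 — queue-2 pages on-call.
  edge-1: +30 → 55 ≥ 50
Round 3 — edge-1 pages on-call.
No further pages.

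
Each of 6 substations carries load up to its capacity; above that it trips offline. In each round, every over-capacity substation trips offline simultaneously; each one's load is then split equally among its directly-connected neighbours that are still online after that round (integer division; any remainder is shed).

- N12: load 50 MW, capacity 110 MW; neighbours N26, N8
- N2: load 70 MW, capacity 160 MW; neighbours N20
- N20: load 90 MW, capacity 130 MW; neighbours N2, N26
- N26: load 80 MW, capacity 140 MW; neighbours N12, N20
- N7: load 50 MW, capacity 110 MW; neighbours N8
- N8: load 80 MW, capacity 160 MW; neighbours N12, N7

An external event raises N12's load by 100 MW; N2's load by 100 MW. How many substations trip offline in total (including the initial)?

Round 1 — N12 at 150 > 110; N2 at 170 > 160. N12, N2 trip offline.
  N12 sheds 150 MW to N26, N8: 75 each.
    N26: 80+75 = 155 > 140
    N8: 80+75 = 155 ≤ 160
  N2 sheds 170 MW to N20: 170 each.
    N20: 90+170 = 260 > 130
Round 2 — N20, N26 trip offline.
  N20 sheds 260 MW: no online neighbours, lost.
  N26 sheds 155 MW: no online neighbours, lost.
No further trips.

4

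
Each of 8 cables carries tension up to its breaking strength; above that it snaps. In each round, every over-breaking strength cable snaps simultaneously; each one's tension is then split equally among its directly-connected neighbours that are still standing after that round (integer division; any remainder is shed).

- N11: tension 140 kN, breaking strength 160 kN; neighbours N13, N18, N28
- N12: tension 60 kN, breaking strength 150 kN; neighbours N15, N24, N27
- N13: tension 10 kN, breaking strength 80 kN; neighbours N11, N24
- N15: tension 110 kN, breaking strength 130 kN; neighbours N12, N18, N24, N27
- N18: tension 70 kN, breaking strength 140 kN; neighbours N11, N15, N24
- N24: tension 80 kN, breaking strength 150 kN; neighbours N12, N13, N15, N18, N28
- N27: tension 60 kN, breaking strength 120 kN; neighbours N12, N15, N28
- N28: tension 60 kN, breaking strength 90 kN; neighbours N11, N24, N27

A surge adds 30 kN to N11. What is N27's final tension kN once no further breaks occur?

118

Round 1 — N11 at 170 > 160. N11 snaps.
  N11 sheds 170 kN to N13, N18, N28: 56 each (2 lost).
    N13: 10+56 = 66 ≤ 80
    N18: 70+56 = 126 ≤ 140
    N28: 60+56 = 116 > 90
Round 2 — N28 snaps.
  N28 sheds 116 kN to N24, N27: 58 each.
    N24: 80+58 = 138 ≤ 150
    N27: 60+58 = 118 ≤ 120
No further breaks.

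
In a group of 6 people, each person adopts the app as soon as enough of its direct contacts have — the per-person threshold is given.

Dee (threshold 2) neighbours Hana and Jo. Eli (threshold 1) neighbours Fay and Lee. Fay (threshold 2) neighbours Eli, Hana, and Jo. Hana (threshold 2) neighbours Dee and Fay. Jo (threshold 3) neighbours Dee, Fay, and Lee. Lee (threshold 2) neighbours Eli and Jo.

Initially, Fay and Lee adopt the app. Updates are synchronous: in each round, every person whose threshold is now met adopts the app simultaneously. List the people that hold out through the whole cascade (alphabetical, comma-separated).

Dee, Hana, Jo

Round 1 — Fay, Lee adopt the app (initial).
Round 2 — checking thresholds:
  Eli: 2 of 2 neighbours ≥ 1, adopts the app.
  Hana: 1 of 2 neighbours < 2, holds.
  Jo: 2 of 3 neighbours < 3, holds.
Round 3 — no new adoptions; cascade stops.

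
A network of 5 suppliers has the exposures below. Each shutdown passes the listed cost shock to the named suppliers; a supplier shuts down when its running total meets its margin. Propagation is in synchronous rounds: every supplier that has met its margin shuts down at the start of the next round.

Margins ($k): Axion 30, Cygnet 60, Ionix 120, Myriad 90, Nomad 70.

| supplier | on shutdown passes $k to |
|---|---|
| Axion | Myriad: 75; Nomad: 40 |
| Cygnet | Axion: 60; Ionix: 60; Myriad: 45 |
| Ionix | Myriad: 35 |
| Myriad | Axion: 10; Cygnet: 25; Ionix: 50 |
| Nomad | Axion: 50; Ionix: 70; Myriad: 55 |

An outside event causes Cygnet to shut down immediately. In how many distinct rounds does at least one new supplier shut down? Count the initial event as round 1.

Round 1 — Cygnet shuts down (initial).
  Axion: +60 → 60 ≥ 30
  Ionix: +60 → 60 < 120
  Myriad: +45 → 45 < 90
Round 2 — Axion shuts down.
  Myriad: +75 → 120 ≥ 90
  Nomad: +40 → 40 < 70
Round 3 — Myriad shuts down.
  Ionix: +50 → 110 < 120
No further shutdowns.

3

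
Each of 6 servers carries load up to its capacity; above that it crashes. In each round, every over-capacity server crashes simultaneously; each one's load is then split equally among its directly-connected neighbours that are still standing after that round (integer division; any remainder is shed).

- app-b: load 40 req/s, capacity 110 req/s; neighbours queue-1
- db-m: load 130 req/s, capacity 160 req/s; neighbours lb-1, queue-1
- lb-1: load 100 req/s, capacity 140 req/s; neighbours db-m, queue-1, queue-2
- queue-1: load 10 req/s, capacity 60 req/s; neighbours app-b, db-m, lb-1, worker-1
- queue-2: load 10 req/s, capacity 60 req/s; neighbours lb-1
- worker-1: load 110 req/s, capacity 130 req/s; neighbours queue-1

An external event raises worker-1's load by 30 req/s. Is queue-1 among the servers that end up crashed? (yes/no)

yes

Round 1 — worker-1 at 140 > 130. worker-1 crashes.
  worker-1 sheds 140 req/s to queue-1: 140 each.
    queue-1: 10+140 = 150 > 60
Round 2 — queue-1 crashes.
  queue-1 sheds 150 req/s to app-b, db-m, lb-1: 50 each.
    app-b: 40+50 = 90 ≤ 110
    db-m: 130+50 = 180 > 160
    lb-1: 100+50 = 150 > 140
Round 3 — db-m, lb-1 crash.
  db-m sheds 180 req/s: no online neighbours, lost.
  lb-1 sheds 150 req/s to queue-2: 150 each.
    queue-2: 10+150 = 160 > 60
Round 4 — queue-2 crashes.
  queue-2 sheds 160 req/s: no online neighbours, lost.
No further crashes.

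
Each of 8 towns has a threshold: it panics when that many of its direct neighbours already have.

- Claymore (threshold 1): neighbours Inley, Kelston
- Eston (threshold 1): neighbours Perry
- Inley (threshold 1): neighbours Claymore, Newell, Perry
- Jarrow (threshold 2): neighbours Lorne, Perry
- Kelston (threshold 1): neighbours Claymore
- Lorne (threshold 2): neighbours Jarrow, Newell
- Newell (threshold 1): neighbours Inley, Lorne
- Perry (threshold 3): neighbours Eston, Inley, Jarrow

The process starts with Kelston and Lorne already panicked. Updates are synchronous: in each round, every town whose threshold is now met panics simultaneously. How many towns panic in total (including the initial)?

5

Round 1 — Kelston, Lorne panic (initial).
Round 2 — checking thresholds:
  Claymore: 1 of 2 neighbours ≥ 1, panics.
  Jarrow: 1 of 2 neighbours < 2, below threshold.
  Newell: 1 of 2 neighbours ≥ 1, panics.
Round 3 — checking thresholds:
  Inley: 2 of 3 neighbours ≥ 1, panics.
  Jarrow: 1 of 2 neighbours < 2, below threshold.
Round 4 — no new panics; cascade stops.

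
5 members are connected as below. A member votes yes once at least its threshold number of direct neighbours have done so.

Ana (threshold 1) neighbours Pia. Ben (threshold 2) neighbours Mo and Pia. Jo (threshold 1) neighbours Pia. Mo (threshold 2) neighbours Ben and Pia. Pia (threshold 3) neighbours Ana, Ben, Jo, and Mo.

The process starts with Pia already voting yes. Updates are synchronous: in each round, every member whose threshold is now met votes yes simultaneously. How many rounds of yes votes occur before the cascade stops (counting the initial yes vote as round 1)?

Round 1 — Pia votes yes (initial).
Round 2 — checking thresholds:
  Ana: 1 of 1 neighbours ≥ 1, votes yes.
  Ben: 1 of 2 neighbours < 2, holds.
  Jo: 1 of 1 neighbours ≥ 1, votes yes.
  Mo: 1 of 2 neighbours < 2, holds.
Round 3 — no new yes votes; cascade stops.

2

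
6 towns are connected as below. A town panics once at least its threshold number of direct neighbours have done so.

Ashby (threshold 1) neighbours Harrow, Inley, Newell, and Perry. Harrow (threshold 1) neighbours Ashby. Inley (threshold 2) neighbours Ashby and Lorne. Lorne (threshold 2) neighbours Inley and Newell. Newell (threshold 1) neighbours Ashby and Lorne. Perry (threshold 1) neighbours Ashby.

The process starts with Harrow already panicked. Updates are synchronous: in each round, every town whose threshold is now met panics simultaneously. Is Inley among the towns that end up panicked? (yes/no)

Round 1 — Harrow panics (initial).
Round 2 — checking thresholds:
  Ashby: 1 of 4 neighbours ≥ 1, panics.
Round 3 — checking thresholds:
  Inley: 1 of 2 neighbours < 2, holds.
  Newell: 1 of 2 neighbours ≥ 1, panics.
  Perry: 1 of 1 neighbours ≥ 1, panics.
Round 4 — no new panics; cascade stops.

no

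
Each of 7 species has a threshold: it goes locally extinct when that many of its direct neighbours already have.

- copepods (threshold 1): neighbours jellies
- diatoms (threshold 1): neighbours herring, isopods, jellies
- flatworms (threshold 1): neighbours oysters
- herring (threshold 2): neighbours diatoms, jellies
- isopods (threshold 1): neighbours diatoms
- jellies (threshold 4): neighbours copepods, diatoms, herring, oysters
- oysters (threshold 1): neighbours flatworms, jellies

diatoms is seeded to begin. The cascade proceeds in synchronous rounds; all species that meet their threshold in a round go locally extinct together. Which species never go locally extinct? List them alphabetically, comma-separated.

copepods, flatworms, herring, jellies, oysters

Round 1 — diatoms goes locally extinct (initial).
Round 2 — checking thresholds:
  herring: 1 of 2 neighbours < 2, below threshold.
  isopods: 1 of 1 neighbours ≥ 1, goes locally extinct.
  jellies: 1 of 4 neighbours < 4, below threshold.
Round 3 — no new extinctions; cascade stops.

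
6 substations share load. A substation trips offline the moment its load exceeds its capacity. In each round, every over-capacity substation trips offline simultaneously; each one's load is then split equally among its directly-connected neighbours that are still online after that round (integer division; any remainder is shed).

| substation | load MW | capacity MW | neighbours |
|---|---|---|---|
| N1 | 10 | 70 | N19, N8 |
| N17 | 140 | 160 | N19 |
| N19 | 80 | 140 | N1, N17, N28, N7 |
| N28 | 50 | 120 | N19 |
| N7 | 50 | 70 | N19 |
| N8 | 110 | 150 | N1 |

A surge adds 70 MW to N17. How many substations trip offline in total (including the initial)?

6

Round 1 — N17 at 210 > 160. N17 trips offline.
  N17 sheds 210 MW to N19: 210 each.
    N19: 80+210 = 290 > 140
Round 2 — N19 trips offline.
  N19 sheds 290 MW to N1, N28, N7: 96 each (2 lost).
    N1: 10+96 = 106 > 70
    N28: 50+96 = 146 > 120
    N7: 50+96 = 146 > 70
Round 3 — N1, N28, N7 trip offline.
  N1 sheds 106 MW to N8: 106 each.
    N8: 110+106 = 216 > 150
  N28 sheds 146 MW: no online neighbours, lost.
  N7 sheds 146 MW: no online neighbours, lost.
Round 4 — N8 trips offline.
  N8 sheds 216 MW: no online neighbours, lost.
No further trips.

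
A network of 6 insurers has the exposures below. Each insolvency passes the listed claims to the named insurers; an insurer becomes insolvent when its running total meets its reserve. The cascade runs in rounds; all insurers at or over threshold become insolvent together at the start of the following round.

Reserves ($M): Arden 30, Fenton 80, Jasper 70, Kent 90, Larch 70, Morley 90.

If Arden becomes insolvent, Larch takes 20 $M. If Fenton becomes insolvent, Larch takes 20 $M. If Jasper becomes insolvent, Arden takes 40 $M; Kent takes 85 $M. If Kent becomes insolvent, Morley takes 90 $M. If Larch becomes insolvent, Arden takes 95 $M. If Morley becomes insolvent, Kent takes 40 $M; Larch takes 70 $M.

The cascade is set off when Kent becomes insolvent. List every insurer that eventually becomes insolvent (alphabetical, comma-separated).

Arden, Kent, Larch, Morley

Round 1 — Kent becomes insolvent (initial).
  Morley: +90 → 90 ≥ 90
Round 2 — Morley becomes insolvent.
  Larch: +70 → 70 ≥ 70
Round 3 — Larch becomes insolvent.
  Arden: +95 → 95 ≥ 30
Round 4 — Arden becomes insolvent.
No further insolvencies.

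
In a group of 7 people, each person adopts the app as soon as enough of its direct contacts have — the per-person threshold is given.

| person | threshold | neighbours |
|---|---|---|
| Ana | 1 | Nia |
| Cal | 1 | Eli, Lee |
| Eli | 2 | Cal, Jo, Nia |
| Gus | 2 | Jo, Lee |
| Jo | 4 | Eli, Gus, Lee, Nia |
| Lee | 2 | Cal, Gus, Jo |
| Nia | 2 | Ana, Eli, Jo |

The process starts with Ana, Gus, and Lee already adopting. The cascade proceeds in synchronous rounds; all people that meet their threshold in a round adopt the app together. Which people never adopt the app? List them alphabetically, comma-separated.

Eli, Jo, Nia

Round 1 — Ana, Gus, Lee adopt the app (initial).
Round 2 — checking thresholds:
  Cal: 1 of 2 neighbours ≥ 1, adopts the app.
  Jo: 2 of 4 neighbours < 4, not yet.
  Nia: 1 of 3 neighbours < 2, not yet.
Round 3 — no new adoptions; cascade stops.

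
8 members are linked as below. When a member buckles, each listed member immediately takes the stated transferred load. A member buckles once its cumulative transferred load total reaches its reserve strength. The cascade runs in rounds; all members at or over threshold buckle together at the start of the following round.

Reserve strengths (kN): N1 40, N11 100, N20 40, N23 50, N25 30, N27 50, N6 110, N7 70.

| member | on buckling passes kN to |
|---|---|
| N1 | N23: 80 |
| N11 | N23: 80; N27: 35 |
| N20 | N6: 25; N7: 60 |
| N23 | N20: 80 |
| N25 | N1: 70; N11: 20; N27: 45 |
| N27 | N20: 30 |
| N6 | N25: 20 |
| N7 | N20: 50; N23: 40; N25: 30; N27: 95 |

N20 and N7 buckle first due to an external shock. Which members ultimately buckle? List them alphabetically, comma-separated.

Round 1 — N20, N7 buckle (initial).
  N23: +40 → 40 < 50
  N25: +30 → 30 ≥ 30
  N27: +95 → 95 ≥ 50
  N6: +25 → 25 < 110
Round 2 — N25, N27 buckle.
  N1: +70 → 70 ≥ 40
  N11: +20 → 20 < 100
Round 3 — N1 buckles.
  N23: +80 → 120 ≥ 50
Round 4 — N23 buckles.
No further bucklings.

N1, N20, N23, N25, N27, N7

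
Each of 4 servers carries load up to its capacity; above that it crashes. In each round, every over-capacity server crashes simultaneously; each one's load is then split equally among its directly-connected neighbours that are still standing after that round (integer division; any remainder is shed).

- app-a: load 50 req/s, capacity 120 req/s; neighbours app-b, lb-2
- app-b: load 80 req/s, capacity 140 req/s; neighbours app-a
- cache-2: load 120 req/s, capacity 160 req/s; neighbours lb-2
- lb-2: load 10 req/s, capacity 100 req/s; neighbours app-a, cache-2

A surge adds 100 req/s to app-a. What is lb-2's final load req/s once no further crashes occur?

Round 1 — app-a at 150 > 120. app-a crashes.
  app-a sheds 150 req/s to app-b, lb-2: 75 each.
    app-b: 80+75 = 155 > 140
    lb-2: 10+75 = 85 ≤ 100
Round 2 — app-b crashes.
  app-b sheds 155 req/s: no online neighbours, lost.
No further crashes.

85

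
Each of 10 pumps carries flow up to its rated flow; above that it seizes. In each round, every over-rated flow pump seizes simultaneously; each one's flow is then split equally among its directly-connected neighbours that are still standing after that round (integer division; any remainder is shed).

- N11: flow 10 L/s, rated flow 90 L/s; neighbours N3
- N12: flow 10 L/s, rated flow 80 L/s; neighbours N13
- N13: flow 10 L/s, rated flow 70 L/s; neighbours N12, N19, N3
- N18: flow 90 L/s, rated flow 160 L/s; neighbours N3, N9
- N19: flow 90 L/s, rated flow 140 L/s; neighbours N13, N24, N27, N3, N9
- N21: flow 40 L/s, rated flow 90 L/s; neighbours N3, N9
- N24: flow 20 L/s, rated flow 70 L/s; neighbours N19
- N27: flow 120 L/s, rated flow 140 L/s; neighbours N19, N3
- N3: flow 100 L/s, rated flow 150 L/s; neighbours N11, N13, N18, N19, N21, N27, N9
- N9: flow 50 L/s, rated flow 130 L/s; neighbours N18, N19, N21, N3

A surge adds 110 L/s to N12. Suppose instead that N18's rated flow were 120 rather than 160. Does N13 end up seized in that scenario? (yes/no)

yes

With N18's rated flow at 120:
Round 1 — N12 at 120 > 80. N12 seizes.
  N12 sheds 120 L/s to N13: 120 each.
    N13: 10+120 = 130 > 70
Round 2 — N13 seizes.
  N13 sheds 130 L/s to N19, N3: 65 each.
    N19: 90+65 = 155 > 140
    N3: 100+65 = 165 > 150
Round 3 — N19, N3 seize.
  N19 sheds 155 L/s to N24, N27, N9: 51 each (2 lost).
    N24: 20+51 = 71 > 70
    N27: 120+51 = 171 > 140
    N9: 50+51 = 101 ≤ 130
  N3 sheds 165 L/s to N11, N18, N21, N27, N9: 33 each.
    N11: 10+33 = 43 ≤ 90
    N18: 90+33 = 123 > 120
    N21: 40+33 = 73 ≤ 90
    N27: 171+33 = 204 > 140
    N9: 101+33 = 134 > 130
Round 4 — N18, N24, N27, N9 seize.
  N18 sheds 123 L/s: no online neighbours, lost.
  N24 sheds 71 L/s: no online neighbours, lost.
  N27 sheds 204 L/s: no online neighbours, lost.
  N9 sheds 134 L/s to N21: 134 each.
    N21: 73+134 = 207 > 90
Round 5 — N21 seizes.
  N21 sheds 207 L/s: no online neighbours, lost.
No further seizures.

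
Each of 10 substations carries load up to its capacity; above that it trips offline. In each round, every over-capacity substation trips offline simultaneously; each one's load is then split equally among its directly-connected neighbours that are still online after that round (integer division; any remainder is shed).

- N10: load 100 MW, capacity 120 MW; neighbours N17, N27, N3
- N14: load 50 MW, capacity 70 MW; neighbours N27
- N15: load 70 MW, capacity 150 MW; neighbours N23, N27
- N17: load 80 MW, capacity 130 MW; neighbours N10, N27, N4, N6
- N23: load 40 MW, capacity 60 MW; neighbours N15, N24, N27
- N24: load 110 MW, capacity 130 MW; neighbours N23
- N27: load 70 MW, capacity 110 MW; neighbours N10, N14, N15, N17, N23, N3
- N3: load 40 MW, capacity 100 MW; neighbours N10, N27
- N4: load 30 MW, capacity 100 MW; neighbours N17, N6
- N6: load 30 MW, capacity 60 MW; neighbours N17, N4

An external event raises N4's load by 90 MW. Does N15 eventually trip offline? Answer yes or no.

Round 1 — N4 at 120 > 100. N4 trips offline.
  N4 sheds 120 MW to N17, N6: 60 each.
    N17: 80+60 = 140 > 130
    N6: 30+60 = 90 > 60
Round 2 — N17, N6 trip offline.
  N17 sheds 140 MW to N10, N27: 70 each.
    N10: 100+70 = 170 > 120
    N27: 70+70 = 140 > 110
  N6 sheds 90 MW: no online neighbours, lost.
Round 3 — N10, N27 trip offline.
  N10 sheds 170 MW to N3: 170 each.
    N3: 40+170 = 210 > 100
  N27 sheds 140 MW to N14, N15, N23, N3: 35 each.
    N14: 50+35 = 85 > 70
    N15: 70+35 = 105 ≤ 150
    N23: 40+35 = 75 > 60
    N3: 210+35 = 245 > 100
Round 4 — N14, N23, N3 trip offline.
  N14 sheds 85 MW: no online neighbours, lost.
  N23 sheds 75 MW to N15, N24: 37 each (1 lost).
    N15: 105+37 = 142 ≤ 150
    N24: 110+37 = 147 > 130
  N3 sheds 245 MW: no online neighbours, lost.
Round 5 — N24 trips offline.
  N24 sheds 147 MW: no online neighbours, lost.
No further trips.

no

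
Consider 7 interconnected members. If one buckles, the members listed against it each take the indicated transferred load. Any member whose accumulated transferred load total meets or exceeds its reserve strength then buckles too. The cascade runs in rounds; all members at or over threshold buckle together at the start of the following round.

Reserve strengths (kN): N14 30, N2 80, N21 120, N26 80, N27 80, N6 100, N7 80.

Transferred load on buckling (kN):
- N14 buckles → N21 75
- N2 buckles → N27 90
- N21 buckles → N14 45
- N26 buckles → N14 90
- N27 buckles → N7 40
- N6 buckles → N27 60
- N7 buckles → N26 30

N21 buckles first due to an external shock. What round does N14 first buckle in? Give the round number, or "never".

2

Round 1 — N21 buckles (initial).
  N14: +45 → 45 ≥ 30
Round 2 — N14 buckles.
No further bucklings.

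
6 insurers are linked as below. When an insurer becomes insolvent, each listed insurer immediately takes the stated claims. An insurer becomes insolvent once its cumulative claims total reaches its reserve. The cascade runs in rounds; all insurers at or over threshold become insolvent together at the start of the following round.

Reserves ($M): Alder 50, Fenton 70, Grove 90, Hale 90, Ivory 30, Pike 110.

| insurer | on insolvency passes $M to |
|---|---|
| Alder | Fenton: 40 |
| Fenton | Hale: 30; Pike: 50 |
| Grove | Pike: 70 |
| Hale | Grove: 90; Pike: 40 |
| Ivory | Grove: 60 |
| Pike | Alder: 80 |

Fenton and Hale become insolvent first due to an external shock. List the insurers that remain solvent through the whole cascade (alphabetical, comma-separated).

Round 1 — Fenton, Hale become insolvent (initial).
  Grove: +90 → 90 ≥ 90
  Pike: +50+40 → 90 < 110
Round 2 — Grove becomes insolvent.
  Pike: +70 → 160 ≥ 110
Round 3 — Pike becomes insolvent.
  Alder: +80 → 80 ≥ 50
Round 4 — Alder becomes insolvent.
No further insolvencies.

Ivory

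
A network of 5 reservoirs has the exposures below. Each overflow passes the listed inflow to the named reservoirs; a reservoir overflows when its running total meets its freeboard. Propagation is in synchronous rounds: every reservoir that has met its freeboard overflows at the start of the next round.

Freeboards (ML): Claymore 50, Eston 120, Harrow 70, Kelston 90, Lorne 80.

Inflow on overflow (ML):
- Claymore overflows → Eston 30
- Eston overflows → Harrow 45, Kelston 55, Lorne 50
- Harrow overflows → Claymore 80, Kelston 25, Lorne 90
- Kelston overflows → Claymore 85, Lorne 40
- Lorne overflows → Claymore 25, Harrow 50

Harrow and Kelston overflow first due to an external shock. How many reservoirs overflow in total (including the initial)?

Round 1 — Harrow, Kelston overflow (initial).
  Claymore: +80+85 → 165 ≥ 50
  Lorne: +90+40 → 130 ≥ 80
Round 2 — Claymore, Lorne overflow.
  Eston: +30 → 30 < 120
No further overflows.

4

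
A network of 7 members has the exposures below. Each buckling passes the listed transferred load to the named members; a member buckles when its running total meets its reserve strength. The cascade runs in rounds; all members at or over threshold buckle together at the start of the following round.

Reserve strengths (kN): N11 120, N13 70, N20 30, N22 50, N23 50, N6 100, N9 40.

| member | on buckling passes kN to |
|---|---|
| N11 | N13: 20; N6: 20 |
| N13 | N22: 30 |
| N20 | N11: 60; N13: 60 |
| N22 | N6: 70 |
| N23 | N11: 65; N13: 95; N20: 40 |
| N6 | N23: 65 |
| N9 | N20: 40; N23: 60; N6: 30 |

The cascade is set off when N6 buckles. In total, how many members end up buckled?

Round 1 — N6 buckles (initial).
  N23: +65 → 65 ≥ 50
Round 2 — N23 buckles.
  N11: +65 → 65 < 120
  N13: +95 → 95 ≥ 70
  N20: +40 → 40 ≥ 30
Round 3 — N13, N20 buckle.
  N11: +60 → 125 ≥ 120
  N22: +30 → 30 < 50
Round 4 — N11 buckles.
No further bucklings.

5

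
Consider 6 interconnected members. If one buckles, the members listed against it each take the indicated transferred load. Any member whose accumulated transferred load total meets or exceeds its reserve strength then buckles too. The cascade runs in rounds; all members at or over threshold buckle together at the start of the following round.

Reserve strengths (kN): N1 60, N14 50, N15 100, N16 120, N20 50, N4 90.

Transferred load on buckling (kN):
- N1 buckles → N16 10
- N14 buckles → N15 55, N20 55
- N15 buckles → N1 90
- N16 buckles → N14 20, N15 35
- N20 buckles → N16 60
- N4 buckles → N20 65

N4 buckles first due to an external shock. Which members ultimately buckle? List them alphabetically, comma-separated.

N20, N4

Round 1 — N4 buckles (initial).
  N20: +65 → 65 ≥ 50
Round 2 — N20 buckles.
  N16: +60 → 60 < 120
No further bucklings.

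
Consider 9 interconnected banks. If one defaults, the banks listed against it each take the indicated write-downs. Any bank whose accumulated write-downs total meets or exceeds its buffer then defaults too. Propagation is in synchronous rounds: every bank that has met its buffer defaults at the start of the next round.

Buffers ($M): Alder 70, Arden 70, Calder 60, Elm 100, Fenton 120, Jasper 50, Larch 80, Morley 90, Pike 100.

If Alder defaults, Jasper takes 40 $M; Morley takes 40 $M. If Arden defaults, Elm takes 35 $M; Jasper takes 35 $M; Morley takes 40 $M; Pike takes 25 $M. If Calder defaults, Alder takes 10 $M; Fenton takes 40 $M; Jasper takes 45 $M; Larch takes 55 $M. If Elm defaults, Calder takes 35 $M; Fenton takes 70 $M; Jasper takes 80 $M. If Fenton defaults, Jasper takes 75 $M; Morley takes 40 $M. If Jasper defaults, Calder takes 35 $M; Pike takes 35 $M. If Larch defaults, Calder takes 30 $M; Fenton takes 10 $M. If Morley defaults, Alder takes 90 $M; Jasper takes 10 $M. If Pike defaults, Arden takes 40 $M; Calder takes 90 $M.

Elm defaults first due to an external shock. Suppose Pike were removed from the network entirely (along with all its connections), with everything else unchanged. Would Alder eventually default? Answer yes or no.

no

With Pike removed:
Round 1 — Elm defaults (initial).
  Calder: +35 → 35 < 60
  Fenton: +70 → 70 < 120
  Jasper: +80 → 80 ≥ 50
Round 2 — Jasper defaults.
  Calder: +35 → 70 ≥ 60
Round 3 — Calder defaults.
  Alder: +10 → 10 < 70
  Fenton: +40 → 110 < 120
  Larch: +55 → 55 < 80
No further defaults.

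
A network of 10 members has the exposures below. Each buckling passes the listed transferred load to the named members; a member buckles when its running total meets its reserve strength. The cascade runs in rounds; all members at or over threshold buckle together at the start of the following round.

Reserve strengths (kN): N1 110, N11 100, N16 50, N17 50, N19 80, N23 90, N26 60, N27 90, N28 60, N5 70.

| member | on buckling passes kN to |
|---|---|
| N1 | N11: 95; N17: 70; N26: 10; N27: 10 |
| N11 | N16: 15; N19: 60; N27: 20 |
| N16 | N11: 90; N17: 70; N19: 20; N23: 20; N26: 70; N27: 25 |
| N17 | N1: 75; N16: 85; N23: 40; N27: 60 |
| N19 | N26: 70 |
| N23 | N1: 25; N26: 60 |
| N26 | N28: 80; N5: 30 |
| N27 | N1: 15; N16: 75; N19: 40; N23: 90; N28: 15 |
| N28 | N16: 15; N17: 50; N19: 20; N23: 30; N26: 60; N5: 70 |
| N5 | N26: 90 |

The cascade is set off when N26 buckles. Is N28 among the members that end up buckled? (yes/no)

Round 1 — N26 buckles (initial).
  N28: +80 → 80 ≥ 60
  N5: +30 → 30 < 70
Round 2 — N28 buckles.
  N16: +15 → 15 < 50
  N17: +50 → 50 ≥ 50
  N19: +20 → 20 < 80
  N23: +30 → 30 < 90
  N5: +70 → 100 ≥ 70
Round 3 — N17, N5 buckle.
  N1: +75 → 75 < 110
  N16: +85 → 100 ≥ 50
  N23: +40 → 70 < 90
  N27: +60 → 60 < 90
Round 4 — N16 buckles.
  N11: +90 → 90 < 100
  N19: +20 → 40 < 80
  N23: +20 → 90 ≥ 90
  N27: +25 → 85 < 90
Round 5 — N23 buckles.
  N1: +25 → 100 < 110
No further bucklings.

yes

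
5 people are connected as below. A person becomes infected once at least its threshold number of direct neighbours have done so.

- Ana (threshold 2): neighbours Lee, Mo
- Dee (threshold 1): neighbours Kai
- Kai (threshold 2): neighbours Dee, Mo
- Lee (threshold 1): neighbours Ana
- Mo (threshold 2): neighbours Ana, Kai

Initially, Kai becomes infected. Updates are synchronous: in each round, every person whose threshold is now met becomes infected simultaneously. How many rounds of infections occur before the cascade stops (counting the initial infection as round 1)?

Round 1 — Kai becomes infected (initial).
Round 2 — checking thresholds:
  Dee: 1 of 1 neighbours ≥ 1, becomes infected.
  Mo: 1 of 2 neighbours < 2, holds.
Round 3 — no new infections; cascade stops.

2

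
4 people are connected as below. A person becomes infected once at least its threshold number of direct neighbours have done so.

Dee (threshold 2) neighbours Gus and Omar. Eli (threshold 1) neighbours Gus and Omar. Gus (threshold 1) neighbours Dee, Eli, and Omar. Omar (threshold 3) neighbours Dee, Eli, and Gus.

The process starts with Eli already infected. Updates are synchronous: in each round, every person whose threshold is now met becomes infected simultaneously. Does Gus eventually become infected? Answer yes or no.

yes

Round 1 — Eli becomes infected (initial).
Round 2 — checking thresholds:
  Gus: 1 of 3 neighbours ≥ 1, becomes infected.
  Omar: 1 of 3 neighbours < 3, below threshold.
Round 3 — no new infections; cascade stops.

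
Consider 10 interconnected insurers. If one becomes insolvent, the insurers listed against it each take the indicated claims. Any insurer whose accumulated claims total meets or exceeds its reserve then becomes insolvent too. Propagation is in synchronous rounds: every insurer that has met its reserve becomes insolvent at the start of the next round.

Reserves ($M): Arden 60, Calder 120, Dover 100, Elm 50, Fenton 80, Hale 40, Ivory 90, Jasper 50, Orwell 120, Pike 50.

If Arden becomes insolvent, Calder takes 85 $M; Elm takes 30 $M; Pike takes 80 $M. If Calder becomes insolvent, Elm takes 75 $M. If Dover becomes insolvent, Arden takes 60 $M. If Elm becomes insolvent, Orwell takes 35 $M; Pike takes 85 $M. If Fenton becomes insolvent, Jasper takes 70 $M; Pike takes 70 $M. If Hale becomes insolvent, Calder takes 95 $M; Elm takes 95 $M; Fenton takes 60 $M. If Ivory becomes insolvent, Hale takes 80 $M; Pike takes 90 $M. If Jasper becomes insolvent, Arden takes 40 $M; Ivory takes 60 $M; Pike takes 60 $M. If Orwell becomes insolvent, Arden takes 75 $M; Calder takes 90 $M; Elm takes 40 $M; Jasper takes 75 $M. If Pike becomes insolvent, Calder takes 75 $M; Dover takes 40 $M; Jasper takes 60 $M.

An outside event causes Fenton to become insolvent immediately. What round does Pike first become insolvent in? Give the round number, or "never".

Round 1 — Fenton becomes insolvent (initial).
  Jasper: +70 → 70 ≥ 50
  Pike: +70 → 70 ≥ 50
Round 2 — Jasper, Pike become insolvent.
  Arden: +40 → 40 < 60
  Calder: +75 → 75 < 120
  Dover: +40 → 40 < 100
  Ivory: +60 → 60 < 90
No further insolvencies.

2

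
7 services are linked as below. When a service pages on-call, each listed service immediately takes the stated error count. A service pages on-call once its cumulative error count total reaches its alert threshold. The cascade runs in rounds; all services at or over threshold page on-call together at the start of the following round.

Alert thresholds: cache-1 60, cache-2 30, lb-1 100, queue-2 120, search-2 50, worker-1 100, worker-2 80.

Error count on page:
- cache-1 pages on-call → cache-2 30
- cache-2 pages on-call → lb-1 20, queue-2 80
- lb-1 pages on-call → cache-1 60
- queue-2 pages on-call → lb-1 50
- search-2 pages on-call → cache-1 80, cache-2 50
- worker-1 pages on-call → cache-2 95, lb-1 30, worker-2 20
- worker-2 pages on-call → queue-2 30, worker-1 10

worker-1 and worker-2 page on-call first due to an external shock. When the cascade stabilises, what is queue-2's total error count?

Round 1 — worker-1, worker-2 page on-call (initial).
  cache-2: +95 → 95 ≥ 30
  lb-1: +30 → 30 < 100
  queue-2: +30 → 30 < 120
Round 2 — cache-2 pages on-call.
  lb-1: +20 → 50 < 100
  queue-2: +80 → 110 < 120
No further pages.

110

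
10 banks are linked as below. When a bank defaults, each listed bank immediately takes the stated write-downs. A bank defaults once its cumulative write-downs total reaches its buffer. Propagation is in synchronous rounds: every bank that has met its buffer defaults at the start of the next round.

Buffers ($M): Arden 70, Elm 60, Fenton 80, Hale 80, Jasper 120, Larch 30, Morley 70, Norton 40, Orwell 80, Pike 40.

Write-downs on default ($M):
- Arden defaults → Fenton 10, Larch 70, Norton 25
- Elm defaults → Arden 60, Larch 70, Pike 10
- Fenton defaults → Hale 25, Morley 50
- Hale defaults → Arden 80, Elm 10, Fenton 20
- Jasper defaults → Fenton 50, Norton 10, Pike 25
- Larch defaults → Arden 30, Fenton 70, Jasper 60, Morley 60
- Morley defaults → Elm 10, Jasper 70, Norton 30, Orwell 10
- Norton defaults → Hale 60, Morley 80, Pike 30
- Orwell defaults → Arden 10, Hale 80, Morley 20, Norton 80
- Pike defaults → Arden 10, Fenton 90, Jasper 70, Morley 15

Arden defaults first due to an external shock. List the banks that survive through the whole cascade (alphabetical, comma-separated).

Elm, Orwell

Round 1 — Arden defaults (initial).
  Fenton: +10 → 10 < 80
  Larch: +70 → 70 ≥ 30
  Norton: +25 → 25 < 40
Round 2 — Larch defaults.
  Fenton: +70 → 80 ≥ 80
  Jasper: +60 → 60 < 120
  Morley: +60 → 60 < 70
Round 3 — Fenton defaults.
  Hale: +25 → 25 < 80
  Morley: +50 → 110 ≥ 70
Round 4 — Morley defaults.
  Elm: +10 → 10 < 60
  Jasper: +70 → 130 ≥ 120
  Norton: +30 → 55 ≥ 40
  Orwell: +10 → 10 < 80
Round 5 — Jasper, Norton default.
  Hale: +60 → 85 ≥ 80
  Pike: +25+30 → 55 ≥ 40
Round 6 — Hale, Pike default.
  Elm: +10 → 20 < 60
No further defaults.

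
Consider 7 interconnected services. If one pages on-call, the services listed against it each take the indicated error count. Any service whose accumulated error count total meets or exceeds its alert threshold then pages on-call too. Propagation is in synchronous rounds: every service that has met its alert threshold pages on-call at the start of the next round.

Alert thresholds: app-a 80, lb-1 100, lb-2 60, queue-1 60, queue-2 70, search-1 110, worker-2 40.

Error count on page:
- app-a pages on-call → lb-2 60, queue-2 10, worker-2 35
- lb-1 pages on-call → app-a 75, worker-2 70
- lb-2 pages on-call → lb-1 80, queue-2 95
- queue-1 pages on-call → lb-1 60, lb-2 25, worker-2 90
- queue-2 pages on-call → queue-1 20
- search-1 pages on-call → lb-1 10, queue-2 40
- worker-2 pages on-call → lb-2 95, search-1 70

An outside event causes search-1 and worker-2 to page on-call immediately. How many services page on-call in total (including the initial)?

Round 1 — search-1, worker-2 page on-call (initial).
  lb-1: +10 → 10 < 100
  lb-2: +95 → 95 ≥ 60
  queue-2: +40 → 40 < 70
Round 2 — lb-2 pages on-call.
  lb-1: +80 → 90 < 100
  queue-2: +95 → 135 ≥ 70
Round 3 — queue-2 pages on-call.
  queue-1: +20 → 20 < 60
No further pages.

4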